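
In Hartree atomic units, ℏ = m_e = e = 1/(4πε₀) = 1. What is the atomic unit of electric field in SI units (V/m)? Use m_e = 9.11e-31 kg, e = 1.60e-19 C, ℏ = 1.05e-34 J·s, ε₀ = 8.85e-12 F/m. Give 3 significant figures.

5.20e11 V/m

From ℏ = m_e = e = 1/(4πε₀) = 1 the electric field scale is E_au = E_h/(e a₀) = m_e²e⁵/((4πε₀)³ℏ⁴).
E_h = 4.38e-18 J
a₀ = 5.26e-11 m
E_h/(e·a₀) = 5.20e11 V/m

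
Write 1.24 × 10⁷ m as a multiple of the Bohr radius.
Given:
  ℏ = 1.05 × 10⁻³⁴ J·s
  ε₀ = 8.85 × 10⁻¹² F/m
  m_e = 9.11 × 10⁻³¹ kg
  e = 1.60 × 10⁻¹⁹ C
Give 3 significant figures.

Bohr radius: a₀ = 4πε₀ℏ²/(m_e e²) = 5.26 × 10⁻¹¹ m.
1.24 × 10⁷ / 5.26 × 10⁻¹¹ = 2.36 × 10¹⁷

2.36 × 10¹⁷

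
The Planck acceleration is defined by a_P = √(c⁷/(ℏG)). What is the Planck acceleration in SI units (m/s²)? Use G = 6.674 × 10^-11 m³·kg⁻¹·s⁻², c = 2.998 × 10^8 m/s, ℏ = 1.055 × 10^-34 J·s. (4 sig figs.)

a_P = √(c⁷/(ℏG))
  = √(3.092 × 10^103)
  = 5.560 × 10^51 m/s²

5.560 × 10^51 m/s²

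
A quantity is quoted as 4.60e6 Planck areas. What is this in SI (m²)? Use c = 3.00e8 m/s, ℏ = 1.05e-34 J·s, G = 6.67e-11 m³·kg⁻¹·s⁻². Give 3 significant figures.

1.19e-63 m²

One Planck area: A_P = ℏG/c³ = 2.59e-70 m².
4.60e6 × 2.59e-70 m² = 1.19e-63 m²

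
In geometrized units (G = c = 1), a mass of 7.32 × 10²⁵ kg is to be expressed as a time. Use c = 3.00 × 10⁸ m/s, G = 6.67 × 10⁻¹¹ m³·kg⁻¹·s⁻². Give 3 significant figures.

Mass → time via G/c³.
7.32 × 10²⁵ kg × (G/c³) = 1.81 × 10⁻¹⁰ s

1.81 × 10⁻¹⁰ s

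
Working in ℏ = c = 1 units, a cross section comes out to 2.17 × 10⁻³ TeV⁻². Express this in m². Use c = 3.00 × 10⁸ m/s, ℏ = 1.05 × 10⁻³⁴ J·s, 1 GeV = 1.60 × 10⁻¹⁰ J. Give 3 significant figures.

8.41 × 10⁻⁴¹ m²

Area is [L]² = [E]⁻²·(ℏc)²; restore (ℏc)².
1 GeV⁻² → (ℏc)² × (1 GeV in J)⁻² = 3.88 × 10⁻³² m².
Convert the energy scale: 2.17 × 10⁻³ TeV⁻² = 2.17 × 10⁻⁹ GeV⁻².
Result: 2.17 × 10⁻⁹ × 3.88 × 10⁻³² = 8.41 × 10⁻⁴¹ m².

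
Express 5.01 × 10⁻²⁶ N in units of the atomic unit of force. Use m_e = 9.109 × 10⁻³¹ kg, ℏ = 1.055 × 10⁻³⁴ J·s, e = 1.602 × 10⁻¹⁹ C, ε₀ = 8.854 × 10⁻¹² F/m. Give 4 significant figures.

atomic unit of force: F_au = E_h/a₀ = m_e²e⁶/((4πε₀)³ℏ⁴) = 8.220 × 10⁻⁸ N.
5.01 × 10⁻²⁶ / 8.220 × 10⁻⁸ = 6.095 × 10⁻¹⁹

6.095 × 10⁻¹⁹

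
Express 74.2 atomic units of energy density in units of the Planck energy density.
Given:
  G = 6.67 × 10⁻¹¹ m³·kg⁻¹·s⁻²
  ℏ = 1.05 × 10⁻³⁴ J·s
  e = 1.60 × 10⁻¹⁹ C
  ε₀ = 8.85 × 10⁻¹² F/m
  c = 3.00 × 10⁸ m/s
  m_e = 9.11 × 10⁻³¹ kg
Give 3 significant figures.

atomic unit of energy density: u_au = E_h/a₀³ = m_e⁴e¹⁰/((4πε₀)⁵ℏ⁸) = 3.01 × 10¹³ J/m³
Planck energy density: u_P = c⁷/(ℏG²) = 4.68 × 10¹¹³ J/m³
74.2 × 3.01 × 10¹³ / 4.68 × 10¹¹³ = 4.78 × 10⁻⁹⁹

4.78 × 10⁻⁹⁹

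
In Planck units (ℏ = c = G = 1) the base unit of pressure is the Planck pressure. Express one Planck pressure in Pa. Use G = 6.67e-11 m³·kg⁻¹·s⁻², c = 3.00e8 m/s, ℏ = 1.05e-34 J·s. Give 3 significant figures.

4.68e113 Pa

p_P = c⁷/(ℏG²)
  = 2.19e59 / 4.67e-55
  = 4.68e113 Pa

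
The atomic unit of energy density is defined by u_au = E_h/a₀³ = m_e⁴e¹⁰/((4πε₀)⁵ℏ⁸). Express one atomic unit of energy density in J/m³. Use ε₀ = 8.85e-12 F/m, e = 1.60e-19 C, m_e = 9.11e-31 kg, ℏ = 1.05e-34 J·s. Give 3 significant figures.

u_au = E_h/a₀³ = m_e⁴e¹⁰/((4πε₀)⁵ℏ⁸)
E_h = 4.38e-18 J
a₀ = 5.26e-11 m
E_h/a₀³ = 3.01e13 J/m³

3.01e13 J/m³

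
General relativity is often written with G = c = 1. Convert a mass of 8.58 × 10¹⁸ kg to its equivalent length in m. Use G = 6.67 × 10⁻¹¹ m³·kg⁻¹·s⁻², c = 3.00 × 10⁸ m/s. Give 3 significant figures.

In G = c = 1 units mass has dimensions of length; the conversion factor is G/c².
8.58 × 10¹⁸ kg × (G/c²) = 6.36 × 10⁻⁹ m

6.36 × 10⁻⁹ m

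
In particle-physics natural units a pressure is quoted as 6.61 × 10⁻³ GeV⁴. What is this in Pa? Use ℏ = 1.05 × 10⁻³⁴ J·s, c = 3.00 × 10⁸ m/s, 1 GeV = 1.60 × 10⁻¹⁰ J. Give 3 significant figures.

1.39 × 10³⁵ Pa

Pressure is [E]/[L]³ = [E]⁴/(ℏc)³.
1 GeV⁴ → 1/(ℏc)³ × (1 GeV in J)⁴ = 2.10 × 10³⁷ Pa.
Result: 6.61 × 10⁻³ × 2.10 × 10³⁷ = 1.39 × 10³⁵ Pa.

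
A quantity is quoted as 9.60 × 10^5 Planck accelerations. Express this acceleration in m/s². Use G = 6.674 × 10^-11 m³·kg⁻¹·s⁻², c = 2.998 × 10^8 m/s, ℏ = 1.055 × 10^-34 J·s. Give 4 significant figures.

One Planck acceleration: a_P = √(c⁷/(ℏG)) = 5.560 × 10^51 m/s².
9.60 × 10^5 × 5.560 × 10^51 m/s² = 5.338 × 10^57 m/s²

5.338 × 10^57 m/s²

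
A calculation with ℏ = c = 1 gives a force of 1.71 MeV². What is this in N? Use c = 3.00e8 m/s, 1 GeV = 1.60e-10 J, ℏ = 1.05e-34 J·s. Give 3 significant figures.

1.39 N

Force is [E]/[L] = [E]²/(ℏc); restore (ℏc)⁻¹.
1 GeV² → 1/(ℏc) × (1 GeV in J)² = 8.13e5 N.
Convert the energy scale: 1.71 MeV² = 1.71e-6 GeV².
Result: 1.71e-6 × 8.13e5 = 1.39 N.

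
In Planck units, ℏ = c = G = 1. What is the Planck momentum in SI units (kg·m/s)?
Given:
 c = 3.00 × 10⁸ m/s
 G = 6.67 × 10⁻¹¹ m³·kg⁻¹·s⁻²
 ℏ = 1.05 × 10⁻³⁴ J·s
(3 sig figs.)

6.52 kg·m/s

Dimensional analysis gives p_P = √(ℏc³/G).
  = √(42.5)
  = 6.52 kg·m/s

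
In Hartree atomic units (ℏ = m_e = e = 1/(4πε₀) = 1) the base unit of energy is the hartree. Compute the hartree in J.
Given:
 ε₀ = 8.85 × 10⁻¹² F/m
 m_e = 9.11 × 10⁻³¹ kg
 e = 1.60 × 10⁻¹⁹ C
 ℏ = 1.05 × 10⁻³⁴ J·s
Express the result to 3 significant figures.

4.38 × 10⁻¹⁸ J

E_h = m_e e⁴/(4πε₀ℏ)²
  = 5.97 × 10⁻¹⁰⁶ / 1.36 × 10⁻⁸⁸
  = 4.38 × 10⁻¹⁸ J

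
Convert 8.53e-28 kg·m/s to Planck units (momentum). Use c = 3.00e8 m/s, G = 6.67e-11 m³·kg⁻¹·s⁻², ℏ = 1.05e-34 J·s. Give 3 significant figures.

Planck momentum: p_P = √(ℏc³/G) = 6.52 kg·m/s.
8.53e-28 / 6.52 = 1.31e-28

1.31e-28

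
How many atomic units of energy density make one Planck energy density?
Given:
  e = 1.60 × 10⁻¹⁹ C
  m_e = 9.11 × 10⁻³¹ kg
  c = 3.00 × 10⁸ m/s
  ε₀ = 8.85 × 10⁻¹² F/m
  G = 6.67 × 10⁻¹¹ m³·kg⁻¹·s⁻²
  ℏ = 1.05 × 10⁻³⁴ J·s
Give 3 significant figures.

1.55 × 10¹⁰⁰

Planck energy density: u_P = c⁷/(ℏG²) = 4.68 × 10¹¹³ J/m³
atomic unit of energy density: u_au = E_h/a₀³ = m_e⁴e¹⁰/((4πε₀)⁵ℏ⁸) = 3.01 × 10¹³ J/m³
ratio = 4.68 × 10¹¹³ / 3.01 × 10¹³ = 1.55 × 10¹⁰⁰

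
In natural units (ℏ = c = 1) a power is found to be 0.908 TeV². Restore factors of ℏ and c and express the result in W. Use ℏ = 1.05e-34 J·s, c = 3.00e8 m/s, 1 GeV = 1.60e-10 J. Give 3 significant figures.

2.21e20 W

Power is [E]/[T] = [E]²/ℏ.
1 GeV² → 1/ℏ × (1 GeV in J)² = 2.44e14 W.
Convert the energy scale: 0.908 TeV² = 9.08e5 GeV².
Result: 9.08e5 × 2.44e14 = 2.21e20 W.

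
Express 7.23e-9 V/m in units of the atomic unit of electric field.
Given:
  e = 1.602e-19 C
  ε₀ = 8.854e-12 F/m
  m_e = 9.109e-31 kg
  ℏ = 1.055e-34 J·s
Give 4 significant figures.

1.409e-20

atomic unit of electric field: E_au = E_h/(e a₀) = m_e²e⁵/((4πε₀)³ℏ⁴) = 5.131e11 V/m.
7.23e-9 / 5.131e11 = 1.409e-20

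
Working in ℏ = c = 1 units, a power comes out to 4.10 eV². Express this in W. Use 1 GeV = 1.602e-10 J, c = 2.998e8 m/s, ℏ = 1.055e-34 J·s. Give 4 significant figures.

9.974e-4 W

Power is [E]/[T] = [E]²/ℏ.
1 GeV² → 1/ℏ × (1 GeV in J)² = 2.433e14 W.
Convert the energy scale: 4.10 eV² = 4.10e-18 GeV².
Result: 4.10e-18 × 2.433e14 = 9.974e-4 W.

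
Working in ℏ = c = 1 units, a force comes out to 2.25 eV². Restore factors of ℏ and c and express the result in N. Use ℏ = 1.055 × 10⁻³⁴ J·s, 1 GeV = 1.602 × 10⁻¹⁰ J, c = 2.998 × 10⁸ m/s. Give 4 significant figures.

Force is [E]/[L] = [E]²/(ℏc); restore (ℏc)⁻¹.
1 GeV² → 1/(ℏc) × (1 GeV in J)² = 8.114 × 10⁵ N.
Convert the energy scale: 2.25 eV² = 2.25 × 10⁻¹⁸ GeV².
Result: 2.25 × 10⁻¹⁸ × 8.114 × 10⁵ = 1.826 × 10⁻¹² N.

1.826 × 10⁻¹² N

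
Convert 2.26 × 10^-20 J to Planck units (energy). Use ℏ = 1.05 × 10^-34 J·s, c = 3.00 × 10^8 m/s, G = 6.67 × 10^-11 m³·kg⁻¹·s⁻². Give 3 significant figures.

Planck energy: E_P = √(ℏc⁵/G) = 1.96 × 10^9 J.
2.26 × 10^-20 / 1.96 × 10^9 = 1.16 × 10^-29

1.16 × 10^-29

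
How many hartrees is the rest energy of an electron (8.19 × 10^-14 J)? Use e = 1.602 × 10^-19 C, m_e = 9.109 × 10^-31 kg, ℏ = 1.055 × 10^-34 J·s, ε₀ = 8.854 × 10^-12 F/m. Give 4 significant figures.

hartree: E_h = m_e e⁴/(4πε₀ℏ)² = 4.354 × 10^-18 J.
8.19 × 10^-14 / 4.354 × 10^-18 = 1.881 × 10^4

1.881 × 10^4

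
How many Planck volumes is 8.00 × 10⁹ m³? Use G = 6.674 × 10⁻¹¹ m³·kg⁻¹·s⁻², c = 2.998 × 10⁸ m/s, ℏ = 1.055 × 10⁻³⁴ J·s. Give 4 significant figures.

Planck volume: V_P = (ℏG/c³)^(3/2) = 4.224 × 10⁻¹⁰⁵ m³.
8.00 × 10⁹ / 4.224 × 10⁻¹⁰⁵ = 1.894 × 10¹¹⁴

1.894 × 10¹¹⁴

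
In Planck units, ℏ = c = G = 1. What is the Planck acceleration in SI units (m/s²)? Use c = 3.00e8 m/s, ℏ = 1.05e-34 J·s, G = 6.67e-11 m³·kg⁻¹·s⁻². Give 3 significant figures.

5.59e51 m/s²

From ℏ = c = G = 1 the acceleration scale is a_P = √(c⁷/(ℏG)).
  = √(3.12e103)
  = 5.59e51 m/s²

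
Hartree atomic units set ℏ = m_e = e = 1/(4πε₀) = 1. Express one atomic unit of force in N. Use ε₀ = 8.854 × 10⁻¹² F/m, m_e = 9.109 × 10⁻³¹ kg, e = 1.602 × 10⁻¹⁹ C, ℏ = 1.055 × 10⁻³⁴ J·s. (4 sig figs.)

The unique combination of the constants set to 1 with dimensions of force is F_au = E_h/a₀ = m_e²e⁶/((4πε₀)³ℏ⁴).
E_h = 4.354 × 10⁻¹⁸ J
a₀ = 5.297 × 10⁻¹¹ m
E_h/a₀ = 8.220 × 10⁻⁸ N

8.220 × 10⁻⁸ N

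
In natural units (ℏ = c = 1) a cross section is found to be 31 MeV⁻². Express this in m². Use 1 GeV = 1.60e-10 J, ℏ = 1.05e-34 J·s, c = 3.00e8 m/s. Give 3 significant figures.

Area is [L]² = [E]⁻²·(ℏc)²; restore (ℏc)².
1 GeV⁻² → (ℏc)² × (1 GeV in J)⁻² = 3.88e-32 m².
Convert the energy scale: 31 MeV⁻² = 3.10e7 GeV⁻².
Result: 3.10e7 × 3.88e-32 = 1.20e-24 m².

1.20e-24 m²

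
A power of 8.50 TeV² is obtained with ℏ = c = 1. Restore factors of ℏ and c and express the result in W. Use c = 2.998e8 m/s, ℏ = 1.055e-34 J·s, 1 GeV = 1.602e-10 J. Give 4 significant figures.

2.068e21 W

Power is [E]/[T] = [E]²/ℏ.
1 GeV² → 1/ℏ × (1 GeV in J)² = 2.433e14 W.
Convert the energy scale: 8.50 TeV² = 8.50e6 GeV².
Result: 8.50e6 × 2.433e14 = 2.068e21 W.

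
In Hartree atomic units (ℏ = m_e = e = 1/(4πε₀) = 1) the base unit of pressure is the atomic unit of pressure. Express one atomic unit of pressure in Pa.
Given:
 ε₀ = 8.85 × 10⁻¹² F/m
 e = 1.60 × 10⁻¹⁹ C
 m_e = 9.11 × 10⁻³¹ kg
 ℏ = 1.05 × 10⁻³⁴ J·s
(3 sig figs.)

P_au = E_h/a₀³ = m_e⁴e¹⁰/((4πε₀)⁵ℏ⁸)
E_h = 4.38 × 10⁻¹⁸ J
a₀ = 5.26 × 10⁻¹¹ m
E_h/a₀³ = 3.01 × 10¹³ Pa

3.01 × 10¹³ Pa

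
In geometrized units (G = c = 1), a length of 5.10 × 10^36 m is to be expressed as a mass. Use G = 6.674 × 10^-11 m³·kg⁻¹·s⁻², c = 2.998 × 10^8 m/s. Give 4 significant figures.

6.868 × 10^63 kg

Length → mass via c²/G.
5.10 × 10^36 m × (c²/G) = 6.868 × 10^63 kg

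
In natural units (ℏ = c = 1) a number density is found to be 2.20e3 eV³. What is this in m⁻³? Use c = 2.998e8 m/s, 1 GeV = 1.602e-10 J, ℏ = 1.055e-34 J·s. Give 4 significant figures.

Number density is [L]⁻³ = [E]³/(ℏc)³.
1 GeV³ → 1/(ℏc)³ × (1 GeV in J)³ = 1.299e47 m⁻³.
Convert the energy scale: 2.20e3 eV³ = 2.20e-24 GeV³.
Result: 2.20e-24 × 1.299e47 = 2.859e23 m⁻³.

2.859e23 m⁻³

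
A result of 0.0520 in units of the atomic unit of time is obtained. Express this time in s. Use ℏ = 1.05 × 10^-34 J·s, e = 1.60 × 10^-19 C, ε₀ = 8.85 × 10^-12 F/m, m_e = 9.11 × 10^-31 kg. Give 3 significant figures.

One atomic unit of time: τ_au = (4πε₀)²ℏ³/(m_e e⁴) = 2.40 × 10^-17 s.
0.0520 × 2.40 × 10^-17 s = 1.25 × 10^-18 s

1.25 × 10^-18 s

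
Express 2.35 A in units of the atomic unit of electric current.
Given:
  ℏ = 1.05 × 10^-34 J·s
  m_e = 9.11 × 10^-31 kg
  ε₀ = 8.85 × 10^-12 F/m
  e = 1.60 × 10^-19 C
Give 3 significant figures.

atomic unit of electric current: I_au = e E_h/ℏ = m_e e⁵/((4πε₀)²ℏ³) = 6.67 × 10^-3 A.
2.35 / 6.67 × 10^-3 = 352

352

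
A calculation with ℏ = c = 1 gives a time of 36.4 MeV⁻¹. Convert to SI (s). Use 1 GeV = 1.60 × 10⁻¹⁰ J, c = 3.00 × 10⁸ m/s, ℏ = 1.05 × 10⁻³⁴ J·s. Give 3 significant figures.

A time is [E]⁻¹ in ℏ=c=1; restore one factor of ℏ.
1 GeV⁻¹ → ℏ × (1 GeV in J)⁻¹ = 6.56 × 10⁻²⁵ s.
Convert the energy scale: 36.4 MeV⁻¹ = 3.64 × 10⁴ GeV⁻¹.
Result: 3.64 × 10⁴ × 6.56 × 10⁻²⁵ = 2.39 × 10⁻²⁰ s.

2.39 × 10⁻²⁰ s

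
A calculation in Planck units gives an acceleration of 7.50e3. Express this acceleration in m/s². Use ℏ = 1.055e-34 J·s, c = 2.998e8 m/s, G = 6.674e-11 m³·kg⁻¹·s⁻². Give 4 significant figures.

One Planck acceleration: a_P = √(c⁷/(ℏG)) = 5.560e51 m/s².
7.50e3 × 5.560e51 m/s² = 4.170e55 m/s²

4.170e55 m/s²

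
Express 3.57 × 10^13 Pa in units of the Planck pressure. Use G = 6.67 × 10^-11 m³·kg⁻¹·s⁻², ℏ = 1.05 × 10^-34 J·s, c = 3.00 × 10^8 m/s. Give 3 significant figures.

7.63 × 10^-101

Planck pressure: p_P = c⁷/(ℏG²) = 4.68 × 10^113 Pa.
3.57 × 10^13 / 4.68 × 10^113 = 7.63 × 10^-101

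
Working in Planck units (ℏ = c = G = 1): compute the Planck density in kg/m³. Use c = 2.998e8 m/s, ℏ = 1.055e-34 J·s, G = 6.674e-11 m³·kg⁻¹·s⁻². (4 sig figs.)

5.154e96 kg/m³

Dimensional analysis gives ρ_P = c⁵/(ℏG²).
  = 2.422e42 / 4.699e-55
  = 5.154e96 kg/m³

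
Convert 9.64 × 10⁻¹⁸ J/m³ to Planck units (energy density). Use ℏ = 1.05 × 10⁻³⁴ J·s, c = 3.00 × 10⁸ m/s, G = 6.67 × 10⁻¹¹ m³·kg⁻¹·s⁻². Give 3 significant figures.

2.06 × 10⁻¹³¹

Planck energy density: u_P = c⁷/(ℏG²) = 4.68 × 10¹¹³ J/m³.
9.64 × 10⁻¹⁸ / 4.68 × 10¹¹³ = 2.06 × 10⁻¹³¹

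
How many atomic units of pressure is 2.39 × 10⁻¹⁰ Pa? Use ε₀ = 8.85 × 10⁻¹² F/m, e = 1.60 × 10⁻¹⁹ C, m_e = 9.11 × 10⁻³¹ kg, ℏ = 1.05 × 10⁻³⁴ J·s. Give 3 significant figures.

7.93 × 10⁻²⁴

atomic unit of pressure: P_au = E_h/a₀³ = m_e⁴e¹⁰/((4πε₀)⁵ℏ⁸) = 3.01 × 10¹³ Pa.
2.39 × 10⁻¹⁰ / 3.01 × 10¹³ = 7.93 × 10⁻²⁴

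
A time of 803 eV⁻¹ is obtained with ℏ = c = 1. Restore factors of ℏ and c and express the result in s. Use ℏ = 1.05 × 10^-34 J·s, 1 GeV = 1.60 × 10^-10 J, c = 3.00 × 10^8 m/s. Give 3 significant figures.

A time is [E]⁻¹ in ℏ=c=1; restore one factor of ℏ.
1 GeV⁻¹ → ℏ × (1 GeV in J)⁻¹ = 6.56 × 10^-25 s.
Convert the energy scale: 803 eV⁻¹ = 8.03 × 10^11 GeV⁻¹.
Result: 8.03 × 10^11 × 6.56 × 10^-25 = 5.27 × 10^-13 s.

5.27 × 10^-13 s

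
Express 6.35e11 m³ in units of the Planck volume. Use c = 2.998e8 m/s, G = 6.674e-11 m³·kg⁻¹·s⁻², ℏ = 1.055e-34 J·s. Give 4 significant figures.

Planck volume: V_P = (ℏG/c³)^(3/2) = 4.224e-105 m³.
6.35e11 / 4.224e-105 = 1.503e116

1.503e116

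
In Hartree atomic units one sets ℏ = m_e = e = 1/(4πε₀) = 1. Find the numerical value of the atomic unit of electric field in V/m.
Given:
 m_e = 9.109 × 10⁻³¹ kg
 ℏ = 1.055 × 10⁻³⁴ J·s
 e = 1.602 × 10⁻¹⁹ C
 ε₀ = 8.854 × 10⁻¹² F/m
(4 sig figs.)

5.131 × 10¹¹ V/m

E_au = E_h/(e a₀) = m_e²e⁵/((4πε₀)³ℏ⁴)
E_h = 4.354 × 10⁻¹⁸ J
a₀ = 5.297 × 10⁻¹¹ m
E_h/(e·a₀) = 5.131 × 10¹¹ V/m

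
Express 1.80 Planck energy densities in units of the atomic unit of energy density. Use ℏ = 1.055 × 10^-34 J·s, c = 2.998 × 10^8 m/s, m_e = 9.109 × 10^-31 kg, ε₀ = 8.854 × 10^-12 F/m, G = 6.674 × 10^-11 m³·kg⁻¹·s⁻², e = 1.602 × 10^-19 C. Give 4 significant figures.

2.847 × 10^100

Planck energy density: u_P = c⁷/(ℏG²) = 4.632 × 10^113 J/m³
atomic unit of energy density: u_au = E_h/a₀³ = m_e⁴e¹⁰/((4πε₀)⁵ℏ⁸) = 2.929 × 10^13 J/m³
1.80 × 4.632 × 10^113 / 2.929 × 10^13 = 2.847 × 10^100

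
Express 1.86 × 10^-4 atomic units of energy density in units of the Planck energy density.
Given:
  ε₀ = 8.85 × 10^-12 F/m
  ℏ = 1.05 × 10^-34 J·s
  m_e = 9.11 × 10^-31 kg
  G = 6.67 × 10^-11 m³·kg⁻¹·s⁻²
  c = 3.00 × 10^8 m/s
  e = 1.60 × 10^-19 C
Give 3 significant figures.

1.20 × 10^-104

atomic unit of energy density: u_au = E_h/a₀³ = m_e⁴e¹⁰/((4πε₀)⁵ℏ⁸) = 3.01 × 10^13 J/m³
Planck energy density: u_P = c⁷/(ℏG²) = 4.68 × 10^113 J/m³
1.86 × 10^-4 × 3.01 × 10^13 / 4.68 × 10^113 = 1.20 × 10^-104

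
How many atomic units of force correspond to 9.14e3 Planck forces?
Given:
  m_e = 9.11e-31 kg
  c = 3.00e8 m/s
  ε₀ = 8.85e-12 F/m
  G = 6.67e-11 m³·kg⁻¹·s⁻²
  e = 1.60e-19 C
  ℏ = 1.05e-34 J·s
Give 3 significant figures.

Planck force: F_P = c⁴/G = 1.21e44 N
atomic unit of force: F_au = E_h/a₀ = m_e²e⁶/((4πε₀)³ℏ⁴) = 8.33e-8 N
9.14e3 × 1.21e44 / 8.33e-8 = 1.33e55

1.33e55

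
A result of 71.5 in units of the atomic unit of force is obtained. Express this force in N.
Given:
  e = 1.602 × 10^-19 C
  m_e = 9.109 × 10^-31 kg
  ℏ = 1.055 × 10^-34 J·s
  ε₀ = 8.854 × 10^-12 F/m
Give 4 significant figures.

One atomic unit of force: F_au = E_h/a₀ = m_e²e⁶/((4πε₀)³ℏ⁴) = 8.220 × 10^-8 N.
71.5 × 8.220 × 10^-8 N = 5.877 × 10^-6 N

5.877 × 10^-6 N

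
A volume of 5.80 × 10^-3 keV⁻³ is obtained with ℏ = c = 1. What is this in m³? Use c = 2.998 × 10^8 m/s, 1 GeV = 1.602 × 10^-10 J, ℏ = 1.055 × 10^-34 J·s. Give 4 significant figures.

Volume is [L]³ = [E]⁻³·(ℏc)³.
1 GeV⁻³ → (ℏc)³ × (1 GeV in J)⁻³ = 7.696 × 10^-48 m³.
Convert the energy scale: 5.80 × 10^-3 keV⁻³ = 5.80 × 10^15 GeV⁻³.
Result: 5.80 × 10^15 × 7.696 × 10^-48 = 4.464 × 10^-32 m³.

4.464 × 10^-32 m³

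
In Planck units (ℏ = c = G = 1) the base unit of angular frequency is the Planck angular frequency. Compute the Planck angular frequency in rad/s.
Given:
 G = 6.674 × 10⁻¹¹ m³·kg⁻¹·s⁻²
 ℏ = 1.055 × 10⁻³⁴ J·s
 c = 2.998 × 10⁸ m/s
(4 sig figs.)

1.855 × 10⁴³ rad/s

ω_P = √(c⁵/(ℏG))
  = √(3.440 × 10⁸⁶)
  = 1.855 × 10⁴³ rad/s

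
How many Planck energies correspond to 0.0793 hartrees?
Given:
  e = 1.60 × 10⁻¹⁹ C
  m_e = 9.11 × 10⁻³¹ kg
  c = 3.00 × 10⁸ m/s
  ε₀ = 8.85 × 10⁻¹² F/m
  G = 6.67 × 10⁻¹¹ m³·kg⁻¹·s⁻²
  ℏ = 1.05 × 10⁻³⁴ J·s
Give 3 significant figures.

1.78 × 10⁻²⁸

hartree: E_h = m_e e⁴/(4πε₀ℏ)² = 4.38 × 10⁻¹⁸ J
Planck energy: E_P = √(ℏc⁵/G) = 1.96 × 10⁹ J
0.0793 × 4.38 × 10⁻¹⁸ / 1.96 × 10⁹ = 1.78 × 10⁻²⁸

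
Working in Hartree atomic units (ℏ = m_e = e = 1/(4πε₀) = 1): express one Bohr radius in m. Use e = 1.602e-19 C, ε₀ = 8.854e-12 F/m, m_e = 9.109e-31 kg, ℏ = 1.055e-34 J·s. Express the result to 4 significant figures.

5.297e-11 m

Dimensional analysis gives a₀ = 4πε₀ℏ²/(m_e e²).
  = 1.238e-78 / 2.338e-68
  = 5.297e-11 m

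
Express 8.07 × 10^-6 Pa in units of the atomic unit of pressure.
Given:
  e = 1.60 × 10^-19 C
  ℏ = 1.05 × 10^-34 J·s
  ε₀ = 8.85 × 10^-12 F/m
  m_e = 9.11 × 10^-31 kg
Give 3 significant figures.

2.68 × 10^-19

atomic unit of pressure: P_au = E_h/a₀³ = m_e⁴e¹⁰/((4πε₀)⁵ℏ⁸) = 3.01 × 10^13 Pa.
8.07 × 10^-6 / 3.01 × 10^13 = 2.68 × 10^-19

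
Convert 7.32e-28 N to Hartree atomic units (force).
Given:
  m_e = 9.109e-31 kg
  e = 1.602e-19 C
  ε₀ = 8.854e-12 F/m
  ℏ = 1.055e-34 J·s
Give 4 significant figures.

atomic unit of force: F_au = E_h/a₀ = m_e²e⁶/((4πε₀)³ℏ⁴) = 8.220e-8 N.
7.32e-28 / 8.220e-8 = 8.905e-21

8.905e-21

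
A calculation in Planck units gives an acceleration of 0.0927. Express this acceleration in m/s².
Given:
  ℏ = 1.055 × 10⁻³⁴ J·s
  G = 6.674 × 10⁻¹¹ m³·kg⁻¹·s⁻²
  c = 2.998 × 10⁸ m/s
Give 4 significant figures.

5.154 × 10⁵⁰ m/s²

One Planck acceleration: a_P = √(c⁷/(ℏG)) = 5.560 × 10⁵¹ m/s².
0.0927 × 5.560 × 10⁵¹ m/s² = 5.154 × 10⁵⁰ m/s²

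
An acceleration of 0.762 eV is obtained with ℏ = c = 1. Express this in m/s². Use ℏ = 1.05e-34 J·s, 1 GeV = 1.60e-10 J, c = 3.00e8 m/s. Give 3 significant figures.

3.48e23 m/s²

Acceleration is [L]/[T]² = c·[E]/ℏ.
1 GeV → c/ℏ × (1 GeV in J) = 4.57e32 m/s².
Convert the energy scale: 0.762 eV = 7.62e-10 GeV.
Result: 7.62e-10 × 4.57e32 = 3.48e23 m/s².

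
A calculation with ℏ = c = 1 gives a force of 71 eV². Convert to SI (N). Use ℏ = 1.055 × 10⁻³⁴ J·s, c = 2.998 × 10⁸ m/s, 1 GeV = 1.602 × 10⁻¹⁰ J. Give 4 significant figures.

5.761 × 10⁻¹¹ N

Force is [E]/[L] = [E]²/(ℏc); restore (ℏc)⁻¹.
1 GeV² → 1/(ℏc) × (1 GeV in J)² = 8.114 × 10⁵ N.
Convert the energy scale: 71 eV² = 7.10 × 10⁻¹⁷ GeV².
Result: 7.10 × 10⁻¹⁷ × 8.114 × 10⁵ = 5.761 × 10⁻¹¹ N.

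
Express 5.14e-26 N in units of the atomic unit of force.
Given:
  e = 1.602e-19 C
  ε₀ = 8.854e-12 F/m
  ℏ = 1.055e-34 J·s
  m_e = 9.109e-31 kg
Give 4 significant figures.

6.253e-19

atomic unit of force: F_au = E_h/a₀ = m_e²e⁶/((4πε₀)³ℏ⁴) = 8.220e-8 N.
5.14e-26 / 8.220e-8 = 6.253e-19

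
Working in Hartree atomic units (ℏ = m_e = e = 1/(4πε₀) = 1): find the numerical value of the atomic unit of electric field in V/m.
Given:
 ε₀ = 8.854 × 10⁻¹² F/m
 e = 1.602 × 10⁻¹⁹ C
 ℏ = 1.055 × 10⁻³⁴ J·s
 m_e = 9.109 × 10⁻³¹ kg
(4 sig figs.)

5.131 × 10¹¹ V/m

The unique combination of the constants set to 1 with dimensions of electric field is E_au = E_h/(e a₀) = m_e²e⁵/((4πε₀)³ℏ⁴).
E_h = 4.354 × 10⁻¹⁸ J
a₀ = 5.297 × 10⁻¹¹ m
E_h/(e·a₀) = 5.131 × 10¹¹ V/m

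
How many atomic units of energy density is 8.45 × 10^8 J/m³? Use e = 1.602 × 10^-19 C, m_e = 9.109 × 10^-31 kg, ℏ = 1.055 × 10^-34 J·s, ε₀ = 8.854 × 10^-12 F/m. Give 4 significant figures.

atomic unit of energy density: u_au = E_h/a₀³ = m_e⁴e¹⁰/((4πε₀)⁵ℏ⁸) = 2.929 × 10^13 J/m³.
8.45 × 10^8 / 2.929 × 10^13 = 2.885 × 10^-5

2.885 × 10^-5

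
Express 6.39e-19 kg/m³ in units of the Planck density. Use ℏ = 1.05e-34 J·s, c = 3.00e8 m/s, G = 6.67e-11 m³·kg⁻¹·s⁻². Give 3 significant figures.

1.23e-115

Planck density: ρ_P = c⁵/(ℏG²) = 5.20e96 kg/m³.
6.39e-19 / 5.20e96 = 1.23e-115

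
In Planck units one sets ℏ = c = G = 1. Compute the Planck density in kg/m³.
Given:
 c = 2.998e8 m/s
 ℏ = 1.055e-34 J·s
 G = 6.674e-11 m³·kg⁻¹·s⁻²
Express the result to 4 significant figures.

ρ_P = c⁵/(ℏG²)
  = 2.422e42 / 4.699e-55
  = 5.154e96 kg/m³

5.154e96 kg/m³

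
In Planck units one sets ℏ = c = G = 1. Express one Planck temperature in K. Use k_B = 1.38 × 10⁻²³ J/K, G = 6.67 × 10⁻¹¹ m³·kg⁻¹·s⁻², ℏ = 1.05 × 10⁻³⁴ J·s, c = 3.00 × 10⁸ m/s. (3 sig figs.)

1.42 × 10³² K

T_P = √(ℏc⁵/G) / k_B
  = √(3.83 × 10¹⁸) × 7.25 × 10²²
  = 1.42 × 10³² K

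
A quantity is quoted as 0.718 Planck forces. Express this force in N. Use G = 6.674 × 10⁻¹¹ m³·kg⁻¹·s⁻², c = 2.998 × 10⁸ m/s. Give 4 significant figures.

8.691 × 10⁴³ N

One Planck force: F_P = c⁴/G = 1.210 × 10⁴⁴ N.
0.718 × 1.210 × 10⁴⁴ N = 8.691 × 10⁴³ N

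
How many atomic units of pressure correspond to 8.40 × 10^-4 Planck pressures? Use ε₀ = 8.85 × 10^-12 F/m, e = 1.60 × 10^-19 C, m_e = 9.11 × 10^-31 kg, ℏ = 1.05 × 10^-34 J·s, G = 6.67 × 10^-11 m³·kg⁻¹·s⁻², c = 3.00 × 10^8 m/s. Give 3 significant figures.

1.31 × 10^97

Planck pressure: p_P = c⁷/(ℏG²) = 4.68 × 10^113 Pa
atomic unit of pressure: P_au = E_h/a₀³ = m_e⁴e¹⁰/((4πε₀)⁵ℏ⁸) = 3.01 × 10^13 Pa
8.40 × 10^-4 × 4.68 × 10^113 / 3.01 × 10^13 = 1.31 × 10^97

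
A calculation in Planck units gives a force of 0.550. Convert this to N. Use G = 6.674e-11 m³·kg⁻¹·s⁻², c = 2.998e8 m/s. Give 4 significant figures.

One Planck force: F_P = c⁴/G = 1.210e44 N.
0.550 × 1.210e44 N = 6.657e43 N

6.657e43 N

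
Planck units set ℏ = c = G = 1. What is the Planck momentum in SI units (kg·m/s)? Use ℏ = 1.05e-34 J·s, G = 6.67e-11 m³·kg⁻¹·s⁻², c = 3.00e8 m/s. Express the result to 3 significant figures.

Dimensional analysis gives p_P = √(ℏc³/G).
  = √(42.5)
  = 6.52 kg·m/s

6.52 kg·m/s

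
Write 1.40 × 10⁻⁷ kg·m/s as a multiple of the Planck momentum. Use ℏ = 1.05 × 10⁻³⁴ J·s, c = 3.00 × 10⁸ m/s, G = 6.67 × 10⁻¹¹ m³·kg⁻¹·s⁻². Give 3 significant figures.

2.15 × 10⁻⁸

Planck momentum: p_P = √(ℏc³/G) = 6.52 kg·m/s.
1.40 × 10⁻⁷ / 6.52 = 2.15 × 10⁻⁸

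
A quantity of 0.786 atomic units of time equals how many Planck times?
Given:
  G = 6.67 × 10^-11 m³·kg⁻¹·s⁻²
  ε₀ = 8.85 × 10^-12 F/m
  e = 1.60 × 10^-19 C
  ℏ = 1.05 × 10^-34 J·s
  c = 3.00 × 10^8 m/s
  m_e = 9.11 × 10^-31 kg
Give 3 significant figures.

3.51 × 10^26

atomic unit of time: τ_au = (4πε₀)²ℏ³/(m_e e⁴) = 2.40 × 10^-17 s
Planck time: t_P = √(ℏG/c⁵) = 5.37 × 10^-44 s
0.786 × 2.40 × 10^-17 / 5.37 × 10^-44 = 3.51 × 10^26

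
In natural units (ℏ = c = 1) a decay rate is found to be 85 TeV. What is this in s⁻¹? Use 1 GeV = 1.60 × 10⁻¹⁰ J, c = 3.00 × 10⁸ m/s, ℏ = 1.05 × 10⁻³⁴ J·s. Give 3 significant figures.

A rate is [E]/ℏ; divide by ℏ.
1 GeV → 1/ℏ × (1 GeV in J) = 1.52 × 10²⁴ s⁻¹.
Convert the energy scale: 85 TeV = 8.50 × 10⁴ GeV.
Result: 8.50 × 10⁴ × 1.52 × 10²⁴ = 1.30 × 10²⁹ s⁻¹.

1.30 × 10²⁹ s⁻¹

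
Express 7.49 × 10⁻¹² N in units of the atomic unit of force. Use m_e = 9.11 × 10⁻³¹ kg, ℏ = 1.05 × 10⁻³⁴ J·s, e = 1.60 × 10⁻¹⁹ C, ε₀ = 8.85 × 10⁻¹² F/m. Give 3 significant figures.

8.99 × 10⁻⁵

atomic unit of force: F_au = E_h/a₀ = m_e²e⁶/((4πε₀)³ℏ⁴) = 8.33 × 10⁻⁸ N.
7.49 × 10⁻¹² / 8.33 × 10⁻⁸ = 8.99 × 10⁻⁵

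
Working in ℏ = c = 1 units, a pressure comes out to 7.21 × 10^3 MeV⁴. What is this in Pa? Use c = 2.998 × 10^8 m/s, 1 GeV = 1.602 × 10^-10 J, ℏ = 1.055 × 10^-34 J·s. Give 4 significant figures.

Pressure is [E]/[L]³ = [E]⁴/(ℏc)³.
1 GeV⁴ → 1/(ℏc)³ × (1 GeV in J)⁴ = 2.082 × 10^37 Pa.
Convert the energy scale: 7.21 × 10^3 MeV⁴ = 7.21 × 10^-9 GeV⁴.
Result: 7.21 × 10^-9 × 2.082 × 10^37 = 1.501 × 10^29 Pa.

1.501 × 10^29 Pa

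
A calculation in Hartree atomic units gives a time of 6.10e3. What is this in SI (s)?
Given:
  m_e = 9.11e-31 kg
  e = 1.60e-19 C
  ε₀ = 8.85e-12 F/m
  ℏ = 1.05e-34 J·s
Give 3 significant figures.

One atomic unit of time: τ_au = (4πε₀)²ℏ³/(m_e e⁴) = 2.40e-17 s.
6.10e3 × 2.40e-17 s = 1.46e-13 s

1.46e-13 s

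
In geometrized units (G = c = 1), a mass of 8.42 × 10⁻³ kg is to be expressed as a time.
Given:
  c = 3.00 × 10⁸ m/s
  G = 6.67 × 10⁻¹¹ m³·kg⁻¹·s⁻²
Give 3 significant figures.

Mass → time via G/c³.
8.42 × 10⁻³ kg × (G/c³) = 2.08 × 10⁻³⁸ s

2.08 × 10⁻³⁸ s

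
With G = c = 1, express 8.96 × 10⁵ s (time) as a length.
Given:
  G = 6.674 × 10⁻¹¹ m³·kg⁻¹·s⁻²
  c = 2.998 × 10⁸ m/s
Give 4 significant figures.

Time → length via c.
8.96 × 10⁵ s × (c) = 2.686 × 10¹⁴ m

2.686 × 10¹⁴ m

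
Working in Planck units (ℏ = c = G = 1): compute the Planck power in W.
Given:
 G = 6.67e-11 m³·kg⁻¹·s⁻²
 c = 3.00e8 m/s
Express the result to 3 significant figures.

Dimensional analysis gives P_P = c⁵/G.
  = 2.43e42 / 6.67e-11
  = 3.64e52 W

3.64e52 W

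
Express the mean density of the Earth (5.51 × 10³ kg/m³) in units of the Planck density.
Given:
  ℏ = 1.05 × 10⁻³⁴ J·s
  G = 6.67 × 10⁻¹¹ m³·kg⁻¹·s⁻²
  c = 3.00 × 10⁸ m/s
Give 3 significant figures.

1.06 × 10⁻⁹³

Planck density: ρ_P = c⁵/(ℏG²) = 5.20 × 10⁹⁶ kg/m³.
5.51 × 10³ / 5.20 × 10⁹⁶ = 1.06 × 10⁻⁹³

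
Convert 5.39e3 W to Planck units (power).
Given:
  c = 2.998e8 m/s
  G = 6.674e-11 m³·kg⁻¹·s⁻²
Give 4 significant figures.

Planck power: P_P = c⁵/G = 3.629e52 W.
5.39e3 / 3.629e52 = 1.485e-49

1.485e-49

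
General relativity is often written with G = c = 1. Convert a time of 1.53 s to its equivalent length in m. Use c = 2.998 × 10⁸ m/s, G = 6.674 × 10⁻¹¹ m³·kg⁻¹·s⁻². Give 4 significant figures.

Time → length via c.
1.53 s × (c) = 4.587 × 10⁸ m

4.587 × 10⁸ m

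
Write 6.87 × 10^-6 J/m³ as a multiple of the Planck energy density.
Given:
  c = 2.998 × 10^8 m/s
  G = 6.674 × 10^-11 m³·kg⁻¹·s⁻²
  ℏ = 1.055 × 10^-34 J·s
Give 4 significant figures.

1.483 × 10^-119

Planck energy density: u_P = c⁷/(ℏG²) = 4.632 × 10^113 J/m³.
6.87 × 10^-6 / 4.632 × 10^113 = 1.483 × 10^-119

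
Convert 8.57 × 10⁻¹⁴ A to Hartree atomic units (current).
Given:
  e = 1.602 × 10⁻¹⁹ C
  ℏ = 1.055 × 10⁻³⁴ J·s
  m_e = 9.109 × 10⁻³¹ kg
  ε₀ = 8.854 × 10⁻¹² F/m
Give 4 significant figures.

1.296 × 10⁻¹¹

atomic unit of electric current: I_au = e E_h/ℏ = m_e e⁵/((4πε₀)²ℏ³) = 6.612 × 10⁻³ A.
8.57 × 10⁻¹⁴ / 6.612 × 10⁻³ = 1.296 × 10⁻¹¹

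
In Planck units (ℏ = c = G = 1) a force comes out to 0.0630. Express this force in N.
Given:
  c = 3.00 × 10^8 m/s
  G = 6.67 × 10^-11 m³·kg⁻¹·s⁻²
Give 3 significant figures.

One Planck force: F_P = c⁴/G = 1.21 × 10^44 N.
0.0630 × 1.21 × 10^44 N = 7.65 × 10^42 N

7.65 × 10^42 N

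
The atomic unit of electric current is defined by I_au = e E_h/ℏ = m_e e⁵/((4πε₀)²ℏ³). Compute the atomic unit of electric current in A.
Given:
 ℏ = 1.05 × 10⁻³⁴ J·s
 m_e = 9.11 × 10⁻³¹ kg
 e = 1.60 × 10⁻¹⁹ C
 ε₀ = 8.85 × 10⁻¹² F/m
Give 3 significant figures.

6.67 × 10⁻³ A

I_au = e E_h/ℏ = m_e e⁵/((4πε₀)²ℏ³)
E_h = 4.38 × 10⁻¹⁸ J
e·E_h/ℏ = 6.67 × 10⁻³ A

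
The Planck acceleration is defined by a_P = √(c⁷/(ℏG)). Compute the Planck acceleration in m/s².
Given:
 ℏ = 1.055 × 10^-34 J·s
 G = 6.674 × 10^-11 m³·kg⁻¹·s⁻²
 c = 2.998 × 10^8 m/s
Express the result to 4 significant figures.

a_P = √(c⁷/(ℏG))
  = √(3.092 × 10^103)
  = 5.560 × 10^51 m/s²

5.560 × 10^51 m/s²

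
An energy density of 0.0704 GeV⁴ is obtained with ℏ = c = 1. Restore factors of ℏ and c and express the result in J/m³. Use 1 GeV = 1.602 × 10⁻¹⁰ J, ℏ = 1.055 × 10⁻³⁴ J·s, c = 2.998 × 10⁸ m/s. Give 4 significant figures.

[E]/[L]³ = [E]⁴/(ℏc)³; restore (ℏc)⁻³.
1 GeV⁴ → 1/(ℏc)³ × (1 GeV in J)⁴ = 2.082 × 10³⁷ J/m³.
Result: 0.0704 × 2.082 × 10³⁷ = 1.465 × 10³⁶ J/m³.

1.465 × 10³⁶ J/m³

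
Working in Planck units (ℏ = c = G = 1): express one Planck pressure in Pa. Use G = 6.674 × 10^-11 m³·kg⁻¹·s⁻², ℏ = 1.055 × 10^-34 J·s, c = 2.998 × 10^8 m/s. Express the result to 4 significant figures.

The unique combination of the constants set to 1 with dimensions of pressure is p_P = c⁷/(ℏG²).
  = 2.177 × 10^59 / 4.699 × 10^-55
  = 4.632 × 10^113 Pa

4.632 × 10^113 Pa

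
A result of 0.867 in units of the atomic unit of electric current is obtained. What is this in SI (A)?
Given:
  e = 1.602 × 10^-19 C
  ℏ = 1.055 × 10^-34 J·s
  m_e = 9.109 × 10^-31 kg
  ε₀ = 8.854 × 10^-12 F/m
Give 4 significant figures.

5.733 × 10^-3 A

One atomic unit of electric current: I_au = e E_h/ℏ = m_e e⁵/((4πε₀)²ℏ³) = 6.612 × 10^-3 A.
0.867 × 6.612 × 10^-3 A = 5.733 × 10^-3 A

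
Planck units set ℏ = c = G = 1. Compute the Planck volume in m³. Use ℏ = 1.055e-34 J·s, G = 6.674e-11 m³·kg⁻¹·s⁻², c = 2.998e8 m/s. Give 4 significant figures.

4.224e-105 m³

From ℏ = c = G = 1 the volume scale is V_P = (ℏG/c³)^(3/2).
  = √(1.784e-209)
  = 4.224e-105 m³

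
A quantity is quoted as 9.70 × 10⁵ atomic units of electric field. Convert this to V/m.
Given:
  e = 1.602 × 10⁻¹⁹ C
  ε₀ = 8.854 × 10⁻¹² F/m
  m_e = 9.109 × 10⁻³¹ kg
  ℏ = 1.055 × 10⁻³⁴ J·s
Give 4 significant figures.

4.977 × 10¹⁷ V/m

One atomic unit of electric field: E_au = E_h/(e a₀) = m_e²e⁵/((4πε₀)³ℏ⁴) = 5.131 × 10¹¹ V/m.
9.70 × 10⁵ × 5.131 × 10¹¹ V/m = 4.977 × 10¹⁷ V/m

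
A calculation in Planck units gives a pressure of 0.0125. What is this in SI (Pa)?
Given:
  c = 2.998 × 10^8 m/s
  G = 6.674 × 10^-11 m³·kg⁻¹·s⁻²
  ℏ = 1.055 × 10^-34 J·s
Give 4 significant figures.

One Planck pressure: p_P = c⁷/(ℏG²) = 4.632 × 10^113 Pa.
0.0125 × 4.632 × 10^113 Pa = 5.790 × 10^111 Pa

5.790 × 10^111 Pa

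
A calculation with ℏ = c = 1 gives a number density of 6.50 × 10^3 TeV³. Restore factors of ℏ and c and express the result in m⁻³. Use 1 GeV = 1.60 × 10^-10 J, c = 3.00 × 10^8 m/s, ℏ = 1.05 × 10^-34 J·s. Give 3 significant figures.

8.52 × 10^59 m⁻³

Number density is [L]⁻³ = [E]³/(ℏc)³.
1 GeV³ → 1/(ℏc)³ × (1 GeV in J)³ = 1.31 × 10^47 m⁻³.
Convert the energy scale: 6.50 × 10^3 TeV³ = 6.50 × 10^12 GeV³.
Result: 6.50 × 10^12 × 1.31 × 10^47 = 8.52 × 10^59 m⁻³.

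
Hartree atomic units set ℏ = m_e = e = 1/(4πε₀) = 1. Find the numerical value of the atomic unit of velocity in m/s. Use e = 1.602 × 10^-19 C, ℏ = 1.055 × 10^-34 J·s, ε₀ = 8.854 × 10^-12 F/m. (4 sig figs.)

From ℏ = m_e = e = 1/(4πε₀) = 1 the velocity scale is v_au = e²/(4πε₀ℏ).
  = 2.566 × 10^-38 / 1.174 × 10^-44
  = 2.186 × 10^6 m/s

2.186 × 10^6 m/s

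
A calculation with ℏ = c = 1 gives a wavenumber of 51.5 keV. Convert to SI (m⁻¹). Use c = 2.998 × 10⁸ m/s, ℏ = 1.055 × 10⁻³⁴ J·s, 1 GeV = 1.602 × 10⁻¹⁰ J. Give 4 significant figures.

2.608 × 10¹¹ m⁻¹

Inverse length is [E]/(ℏc).
1 GeV → 1/(ℏc) × (1 GeV in J) = 5.065 × 10¹⁵ m⁻¹.
Convert the energy scale: 51.5 keV = 5.15 × 10⁻⁵ GeV.
Result: 5.15 × 10⁻⁵ × 5.065 × 10¹⁵ = 2.608 × 10¹¹ m⁻¹.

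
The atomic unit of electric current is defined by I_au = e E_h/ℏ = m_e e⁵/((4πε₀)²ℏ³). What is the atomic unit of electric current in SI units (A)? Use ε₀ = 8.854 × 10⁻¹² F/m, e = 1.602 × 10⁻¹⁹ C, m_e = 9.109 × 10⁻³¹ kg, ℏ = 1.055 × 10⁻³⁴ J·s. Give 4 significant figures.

6.612 × 10⁻³ A

I_au = e E_h/ℏ = m_e e⁵/((4πε₀)²ℏ³)
E_h = 4.354 × 10⁻¹⁸ J
e·E_h/ℏ = 6.612 × 10⁻³ A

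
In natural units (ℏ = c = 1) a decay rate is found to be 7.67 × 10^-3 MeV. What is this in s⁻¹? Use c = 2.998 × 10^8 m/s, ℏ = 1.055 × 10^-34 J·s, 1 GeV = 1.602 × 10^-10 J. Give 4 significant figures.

1.165 × 10^19 s⁻¹

A rate is [E]/ℏ; divide by ℏ.
1 GeV → 1/ℏ × (1 GeV in J) = 1.518 × 10^24 s⁻¹.
Convert the energy scale: 7.67 × 10^-3 MeV = 7.67 × 10^-6 GeV.
Result: 7.67 × 10^-6 × 1.518 × 10^24 = 1.165 × 10^19 s⁻¹.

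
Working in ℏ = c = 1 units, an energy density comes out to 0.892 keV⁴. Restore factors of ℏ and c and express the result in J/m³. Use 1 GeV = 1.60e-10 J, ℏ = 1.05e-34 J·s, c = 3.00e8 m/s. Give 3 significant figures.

1.87e13 J/m³

[E]/[L]³ = [E]⁴/(ℏc)³; restore (ℏc)⁻³.
1 GeV⁴ → 1/(ℏc)³ × (1 GeV in J)⁴ = 2.10e37 J/m³.
Convert the energy scale: 0.892 keV⁴ = 8.92e-25 GeV⁴.
Result: 8.92e-25 × 2.10e37 = 1.87e13 J/m³.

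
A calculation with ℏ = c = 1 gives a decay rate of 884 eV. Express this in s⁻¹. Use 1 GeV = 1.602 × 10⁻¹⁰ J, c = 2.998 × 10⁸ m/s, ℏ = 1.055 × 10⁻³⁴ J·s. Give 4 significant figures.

A rate is [E]/ℏ; divide by ℏ.
1 GeV → 1/ℏ × (1 GeV in J) = 1.518 × 10²⁴ s⁻¹.
Convert the energy scale: 884 eV = 8.84 × 10⁻⁷ GeV.
Result: 8.84 × 10⁻⁷ × 1.518 × 10²⁴ = 1.342 × 10¹⁸ s⁻¹.

1.342 × 10¹⁸ s⁻¹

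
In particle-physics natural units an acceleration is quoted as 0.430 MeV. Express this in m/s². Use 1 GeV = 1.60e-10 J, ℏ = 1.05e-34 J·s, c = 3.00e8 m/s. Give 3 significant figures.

1.97e29 m/s²

Acceleration is [L]/[T]² = c·[E]/ℏ.
1 GeV → c/ℏ × (1 GeV in J) = 4.57e32 m/s².
Convert the energy scale: 0.430 MeV = 4.30e-4 GeV.
Result: 4.30e-4 × 4.57e32 = 1.97e29 m/s².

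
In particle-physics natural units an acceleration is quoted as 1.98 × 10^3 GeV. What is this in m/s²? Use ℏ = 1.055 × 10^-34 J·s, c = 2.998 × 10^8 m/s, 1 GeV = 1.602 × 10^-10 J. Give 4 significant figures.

9.014 × 10^35 m/s²

Acceleration is [L]/[T]² = c·[E]/ℏ.
1 GeV → c/ℏ × (1 GeV in J) = 4.552 × 10^32 m/s².
Result: 1.98 × 10^3 × 4.552 × 10^32 = 9.014 × 10^35 m/s².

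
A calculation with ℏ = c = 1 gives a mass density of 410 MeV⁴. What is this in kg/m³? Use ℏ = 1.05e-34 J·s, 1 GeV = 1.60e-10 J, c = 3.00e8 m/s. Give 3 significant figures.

9.55e10 kg/m³

Mass density is [E]/(c²[L]³) = [E]⁴/(ℏ³c⁵).
1 GeV⁴ → 1/(ℏ³c⁵) × (1 GeV in J)⁴ = 2.33e20 kg/m³.
Convert the energy scale: 410 MeV⁴ = 4.10e-10 GeV⁴.
Result: 4.10e-10 × 2.33e20 = 9.55e10 kg/m³.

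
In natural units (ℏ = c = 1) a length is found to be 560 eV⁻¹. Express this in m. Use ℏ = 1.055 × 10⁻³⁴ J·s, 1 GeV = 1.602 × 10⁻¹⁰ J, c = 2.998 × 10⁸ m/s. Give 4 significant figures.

1.106 × 10⁻⁴ m

A length is [E]⁻¹ in ℏ=c=1; restore one factor of ℏc.
1 GeV⁻¹ → ℏc × (1 GeV in J)⁻¹ = 1.974 × 10⁻¹⁶ m.
Convert the energy scale: 560 eV⁻¹ = 5.60 × 10¹¹ GeV⁻¹.
Result: 5.60 × 10¹¹ × 1.974 × 10⁻¹⁶ = 1.106 × 10⁻⁴ m.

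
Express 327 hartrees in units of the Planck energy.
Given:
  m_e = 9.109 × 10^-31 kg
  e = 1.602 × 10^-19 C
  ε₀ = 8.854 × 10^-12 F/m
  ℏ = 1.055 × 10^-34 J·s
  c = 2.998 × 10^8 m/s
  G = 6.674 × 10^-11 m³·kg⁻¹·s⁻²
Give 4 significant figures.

7.277 × 10^-25

hartree: E_h = m_e e⁴/(4πε₀ℏ)² = 4.354 × 10^-18 J
Planck energy: E_P = √(ℏc⁵/G) = 1.957 × 10^9 J
327 × 4.354 × 10^-18 / 1.957 × 10^9 = 7.277 × 10^-25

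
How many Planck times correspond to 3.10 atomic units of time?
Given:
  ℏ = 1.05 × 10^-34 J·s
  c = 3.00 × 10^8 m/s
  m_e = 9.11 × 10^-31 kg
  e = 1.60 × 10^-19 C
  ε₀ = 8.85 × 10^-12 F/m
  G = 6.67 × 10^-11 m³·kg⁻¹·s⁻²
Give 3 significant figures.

1.38 × 10^27

atomic unit of time: τ_au = (4πε₀)²ℏ³/(m_e e⁴) = 2.40 × 10^-17 s
Planck time: t_P = √(ℏG/c⁵) = 5.37 × 10^-44 s
3.10 × 2.40 × 10^-17 / 5.37 × 10^-44 = 1.38 × 10^27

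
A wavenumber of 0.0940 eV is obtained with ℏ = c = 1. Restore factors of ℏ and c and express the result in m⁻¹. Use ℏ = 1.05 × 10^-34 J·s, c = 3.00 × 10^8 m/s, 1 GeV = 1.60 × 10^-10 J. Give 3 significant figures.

4.77 × 10^5 m⁻¹

Inverse length is [E]/(ℏc).
1 GeV → 1/(ℏc) × (1 GeV in J) = 5.08 × 10^15 m⁻¹.
Convert the energy scale: 0.0940 eV = 9.40 × 10^-11 GeV.
Result: 9.40 × 10^-11 × 5.08 × 10^15 = 4.77 × 10^5 m⁻¹.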